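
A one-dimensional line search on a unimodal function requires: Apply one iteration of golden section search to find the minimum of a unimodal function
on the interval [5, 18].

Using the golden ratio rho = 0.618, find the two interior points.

Golden section search on [5, 18].
Golden ratio rho = 0.618 (approx).
Interior points:
  x_1 = 5 + (1-0.618)*13 = 9.9660
  x_2 = 5 + 0.618*13 = 13.0340
Compare f(x_1) and f(x_2) to determine which subinterval to keep.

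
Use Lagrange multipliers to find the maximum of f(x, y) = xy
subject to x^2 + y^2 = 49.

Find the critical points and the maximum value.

Lagrange conditions: y = 2*lambda*x and x = 2*lambda*y
If x = 0 then y = 0, violating the constraint, so x, y != 0.
Dividing: y/x = x/y => x^2 = y^2 => y = x or y = -x
Constraint: 2x^2 = 49 => x^2 = 49/2 => x = +/-sqrt(49/2)
Critical points: (sqrt(49/2), sqrt(49/2)), (-sqrt(49/2), -sqrt(49/2)), (sqrt(49/2), -sqrt(49/2)), (-sqrt(49/2), sqrt(49/2))
  y = x:  xy = x^2 = 49/2  at (sqrt(49/2), sqrt(49/2)) and (-sqrt(49/2), -sqrt(49/2))
  y = -x: xy = -x^2 = -49/2 at (sqrt(49/2), -sqrt(49/2)) and (-sqrt(49/2), sqrt(49/2))
Maximum xy = 49/2 at (sqrt(49/2), sqrt(49/2)) and (-sqrt(49/2), -sqrt(49/2))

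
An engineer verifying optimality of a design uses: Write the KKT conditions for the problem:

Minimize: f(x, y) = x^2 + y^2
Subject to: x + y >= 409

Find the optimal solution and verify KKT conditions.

KKT conditions for min x^2 + y^2 s.t. x + y >= 409:
Stationarity: 2x = mu, 2y = mu
So x = y = mu/2.
Complementary slackness: mu*(x + y - 409) = 0
Primal feasibility: x + y >= 409; dual feasibility: mu >= 0
If mu = 0 then x = y = 0, but 0 + 0 < 409 is infeasible, so the constraint is active.
Constraint active: x + y = 2*(mu/2) = 409 => mu = 409
x = y = 409/2, f = 167281/2
Verify: stationarity 2*(409/2) = 409 = mu; primal 409/2 + 409/2 = 409 >= 409; dual mu = 409 >= 0; complementary slackness 409*(409 - 409) = 0. All KKT conditions hold.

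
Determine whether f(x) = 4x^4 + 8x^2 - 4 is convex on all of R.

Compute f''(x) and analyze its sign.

f(x) = 4x^4 + 8x^2 - 4
f'(x) = 16x^3 + 16x
f''(x) = 48x^2 + 16
f''(x) = 48x^2 + 16 >= 16 > 0 for all x
Therefore, f is convex on R.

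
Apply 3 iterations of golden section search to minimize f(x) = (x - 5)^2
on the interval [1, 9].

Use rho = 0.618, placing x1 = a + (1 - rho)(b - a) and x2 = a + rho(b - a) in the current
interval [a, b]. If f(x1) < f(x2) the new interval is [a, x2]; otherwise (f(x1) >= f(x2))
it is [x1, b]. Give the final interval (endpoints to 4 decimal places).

Golden section search for min of f(x) = (x - 5)^2 on [1, 9].
Each step: x1 = a + (1 - rho)(b - a), x2 = a + rho(b - a); if f(x1) < f(x2) keep [a, x2], otherwise keep [x1, b].
Step 1: [1.0000, 9.0000], x1=4.0560 (f=0.8911), x2=5.9440 (f=0.8911); f(x1) = f(x2) (tie, not '<') => keep [4.0560, 9.0000]
Step 2: [4.0560, 9.0000], x1=5.9446 (f=0.8923), x2=7.1114 (f=4.4580); f(x1) < f(x2) => keep [4.0560, 7.1114]
Step 3: [4.0560, 7.1114], x1=5.2232 (f=0.0498), x2=5.9442 (f=0.8916); f(x1) < f(x2) => keep [4.0560, 5.9442]
Final interval: [4.0560, 5.9442]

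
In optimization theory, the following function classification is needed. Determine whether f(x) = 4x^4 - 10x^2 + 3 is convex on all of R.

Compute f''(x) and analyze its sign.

f(x) = 4x^4 - 10x^2 + 3
f'(x) = 16x^3 + -20x
f''(x) = 48x^2 + -20
f''(0) = -20 < 0, so not convex near x = 0
Therefore, f is not globally convex on R.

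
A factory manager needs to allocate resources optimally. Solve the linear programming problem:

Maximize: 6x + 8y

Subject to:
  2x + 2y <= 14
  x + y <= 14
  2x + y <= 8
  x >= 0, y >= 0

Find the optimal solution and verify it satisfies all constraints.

Feasible vertices: (0, 0), (0, 7), (1, 6), (4, 0)
Objective 6x + 8y at each vertex:
  (0, 0): 0
  (0, 7): 56
  (1, 6): 54
  (4, 0): 24
Maximum is 56 at (0, 7).
Verify constraints at (x, y) = (0, 7):
  2*0 + 2*7 = 14 <= 14 (active)
  1*0 + 1*7 = 7 <= 14
  2*0 + 1*7 = 7 <= 8
  x = 0 >= 0, y = 7 >= 0. All constraints satisfied.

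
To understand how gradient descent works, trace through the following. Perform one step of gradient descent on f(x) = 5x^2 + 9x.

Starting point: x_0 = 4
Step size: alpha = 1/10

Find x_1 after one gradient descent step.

f(x) = 5x^2 + 9x
f'(x) = 10x + 9
f'(4) = 10*4 + (9) = 49
x_1 = x_0 - alpha * f'(x_0) = 4 - 1/10 * 49 = -9/10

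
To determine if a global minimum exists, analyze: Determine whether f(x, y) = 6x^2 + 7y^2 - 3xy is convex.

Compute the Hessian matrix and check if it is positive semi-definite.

f(x,y) = 6x^2 + 7y^2 - 3xy
Hessian H = [[12, -3], [-3, 14]]
trace(H) = 26, det(H) = 159
Eigenvalues: (26 +/- sqrt(40)) / 2 = 16.16, 9.838
Since both eigenvalues > 0, f is convex.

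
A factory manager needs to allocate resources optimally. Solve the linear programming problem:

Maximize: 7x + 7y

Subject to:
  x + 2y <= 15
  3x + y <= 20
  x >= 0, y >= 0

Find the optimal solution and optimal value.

Feasible vertices: (0, 0), (0, 15/2), (5, 5), (20/3, 0)
Objective 7x + 7y at each:
  (0, 0): 0
  (0, 15/2): 105/2
  (5, 5): 70
  (20/3, 0): 140/3
Maximum is 70 at (5, 5).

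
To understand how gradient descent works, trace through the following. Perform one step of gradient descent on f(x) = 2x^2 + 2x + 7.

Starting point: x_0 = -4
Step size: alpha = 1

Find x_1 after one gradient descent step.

f(x) = 2x^2 + 2x + 7
f'(x) = 4x + 2
f'(-4) = 4*-4 + (2) = -14
x_1 = x_0 - alpha * f'(x_0) = -4 - 1 * -14 = 10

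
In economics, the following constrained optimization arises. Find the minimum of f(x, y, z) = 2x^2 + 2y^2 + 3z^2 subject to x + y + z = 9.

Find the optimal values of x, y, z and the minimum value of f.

Using Lagrange multipliers on f = 2x^2 + 2y^2 + 3z^2 with constraint x + y + z = 9:
Conditions: 2*2*x = lambda, 2*2*y = lambda, 2*3*z = lambda
So x = lambda/4, y = lambda/4, z = lambda/6
Substituting into constraint: lambda * (2/3) = 9
lambda = 27/2
x = 27/8, y = 27/8, z = 9/4
Minimum value = 243/4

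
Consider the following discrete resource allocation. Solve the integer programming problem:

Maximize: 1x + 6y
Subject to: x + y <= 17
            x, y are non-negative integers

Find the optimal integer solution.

Objective: 1x + 6y, constraint: x + y <= 17
Coefficient of y is 6 > coefficient of x is 1, so allocate the entire budget to y.
Optimal: x = 0, y = 17, value = 102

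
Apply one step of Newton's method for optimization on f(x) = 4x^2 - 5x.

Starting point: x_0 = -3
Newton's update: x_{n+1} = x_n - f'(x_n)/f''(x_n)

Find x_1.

f(x) = 4x^2 - 5x
f'(x) = 8x + (-5), f''(x) = 8
Newton step: x_1 = x_0 - f'(x_0)/f''(x_0)
f'(-3) = -29
x_1 = -3 - -29/8 = 5/8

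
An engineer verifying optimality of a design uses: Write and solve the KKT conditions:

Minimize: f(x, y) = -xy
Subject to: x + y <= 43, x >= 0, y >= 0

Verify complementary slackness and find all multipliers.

Problem: min -xy s.t. x + y <= 43 (multiplier lambda), x >= 0 (mu_x), y >= 0 (mu_y)
KKT stationarity: -y + lambda - mu_x = 0, -x + lambda - mu_y = 0, with lambda, mu_x, mu_y >= 0
Complementary slackness: lambda*(x + y - 43) = 0, mu_x*x = 0, mu_y*y = 0
If lambda = 0: y = -mu_x <= 0 and x = -mu_y <= 0 force x = y = 0 with f = 0; but x = y = 43/2 is feasible with f = -1849/4 < 0, so this is not the minimum. Hence lambda > 0 and x + y = 43.
Try x > 0, y > 0 (so mu_x = mu_y = 0): y = lambda, x = lambda => x = y = lambda
x + y = 43 => 2*lambda = 43 => lambda = 43/2
x* = y* = 43/2 > 0, consistent with mu_x = mu_y = 0.
(Any feasible point with x = 0 or y = 0 has f = 0 > -1849/4, so the minimum is not on those boundaries.)
min(-xy) = -1849/4 (i.e. max xy = 1849/4)
Multipliers: lambda = 43/2, mu_x = 0, mu_y = 0
Complementary slackness: lambda*(x + y - 43) = 43/2*(43/2 + 43/2 - 43) = 0, mu_x*x = 0*43/2 = 0, mu_y*y = 0*43/2 = 0. Satisfied.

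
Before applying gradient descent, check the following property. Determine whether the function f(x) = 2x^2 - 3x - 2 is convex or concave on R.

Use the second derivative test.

f(x) = 2x^2 - 3x - 2
f'(x) = 4x - 3
f''(x) = 4
Since f''(x) = 4 > 0 for all x, f is convex on R.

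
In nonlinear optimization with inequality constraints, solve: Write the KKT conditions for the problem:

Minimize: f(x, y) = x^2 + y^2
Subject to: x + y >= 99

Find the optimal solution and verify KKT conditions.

KKT conditions for min x^2 + y^2 s.t. x + y >= 99:
Stationarity: 2x = mu, 2y = mu
So x = y = mu/2.
Complementary slackness: mu*(x + y - 99) = 0
Primal feasibility: x + y >= 99; dual feasibility: mu >= 0
If mu = 0 then x = y = 0, but 0 + 0 < 99 is infeasible, so the constraint is active.
Constraint active: x + y = 2*(mu/2) = 99 => mu = 99
x = y = 99/2, f = 9801/2
Verify: stationarity 2*(99/2) = 99 = mu; primal 99/2 + 99/2 = 99 >= 99; dual mu = 99 >= 0; complementary slackness 99*(99 - 99) = 0. All KKT conditions hold.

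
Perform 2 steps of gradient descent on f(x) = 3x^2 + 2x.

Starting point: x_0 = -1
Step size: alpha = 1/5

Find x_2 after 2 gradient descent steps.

f(x) = 3x^2 + 2x, f'(x) = 6x + (2)
Step 1: f'(-1) = -4, x_1 = -1 - 1/5 * -4 = -1/5
Step 2: f'(-1/5) = 4/5, x_2 = -1/5 - 1/5 * 4/5 = -9/25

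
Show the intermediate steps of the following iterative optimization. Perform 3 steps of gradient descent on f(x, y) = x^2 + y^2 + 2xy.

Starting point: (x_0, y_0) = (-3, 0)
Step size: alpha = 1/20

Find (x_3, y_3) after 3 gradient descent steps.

f(x,y) = x^2 + y^2 + 2xy
grad_x = 2x + 2y, grad_y = 2y + 2x
Step 1: grad = (-6, -6), (-27/10, 3/10)
Step 2: grad = (-24/5, -24/5), (-123/50, 27/50)
Step 3: grad = (-96/25, -96/25), (-567/250, 183/250)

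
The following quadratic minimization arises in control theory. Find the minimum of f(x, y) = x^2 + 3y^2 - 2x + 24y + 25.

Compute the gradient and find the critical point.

f(x,y) = x^2 + 3y^2 - 2x + 24y + 25
df/dx = 2x + (-2) = 0  =>  x = 1
df/dy = 6y + (24) = 0  =>  y = -4
f(1, -4) = 1*(1)^2 + 3*(-4)^2 + -2*(1) + 24*(-4) + 25 = -24
Hessian is diagonal with entries 2, 6 > 0, so this is a minimum.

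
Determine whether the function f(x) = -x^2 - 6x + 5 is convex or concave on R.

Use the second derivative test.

f(x) = -x^2 - 6x + 5
f'(x) = -2x - 6
f''(x) = -2
Since f''(x) = -2 < 0 for all x, f is concave on R.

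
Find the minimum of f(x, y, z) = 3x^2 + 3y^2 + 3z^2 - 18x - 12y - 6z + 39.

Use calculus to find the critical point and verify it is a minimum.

f(x,y,z) = 3x^2 + 3y^2 + 3z^2 - 18x - 12y - 6z + 39
df/dx = 6x + (-18) = 0 => x = 3
df/dy = 6y + (-12) = 0 => y = 2
df/dz = 6z + (-6) = 0 => z = 1
f(3,2,1) = 3*(3)^2 + 3*(2)^2 + 3*(1)^2 + -18*(3) + -12*(2) + -6*(1) + 39 = -3
Hessian is diagonal with entries 6, 6, 6 > 0, confirmed minimum.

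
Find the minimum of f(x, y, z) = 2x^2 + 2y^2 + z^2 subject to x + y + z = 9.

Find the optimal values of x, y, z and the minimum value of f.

Using Lagrange multipliers on f = 2x^2 + 2y^2 + z^2 with constraint x + y + z = 9:
Conditions: 2*2*x = lambda, 2*2*y = lambda, 2*1*z = lambda
So x = lambda/4, y = lambda/4, z = lambda/2
Substituting into constraint: lambda * (1) = 9
lambda = 9
x = 9/4, y = 9/4, z = 9/2
Minimum value = 81/2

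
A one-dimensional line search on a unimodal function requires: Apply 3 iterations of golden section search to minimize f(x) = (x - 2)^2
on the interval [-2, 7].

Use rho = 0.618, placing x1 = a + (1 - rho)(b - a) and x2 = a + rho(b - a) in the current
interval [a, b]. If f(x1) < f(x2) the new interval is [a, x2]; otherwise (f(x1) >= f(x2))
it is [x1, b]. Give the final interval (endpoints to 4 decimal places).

Golden section search for min of f(x) = (x - 2)^2 on [-2, 7].
Each step: x1 = a + (1 - rho)(b - a), x2 = a + rho(b - a); if f(x1) < f(x2) keep [a, x2], otherwise keep [x1, b].
Step 1: [-2.0000, 7.0000], x1=1.4380 (f=0.3158), x2=3.5620 (f=2.4398); f(x1) < f(x2) => keep [-2.0000, 3.5620]
Step 2: [-2.0000, 3.5620], x1=0.1247 (f=3.5168), x2=1.4373 (f=0.3166); f(x1) > f(x2) => keep [0.1247, 3.5620]
Step 3: [0.1247, 3.5620], x1=1.4377 (f=0.3161), x2=2.2489 (f=0.0620); f(x1) > f(x2) => keep [1.4377, 3.5620]
Final interval: [1.4377, 3.5620]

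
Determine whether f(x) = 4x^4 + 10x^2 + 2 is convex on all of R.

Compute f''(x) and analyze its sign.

f(x) = 4x^4 + 10x^2 + 2
f'(x) = 16x^3 + 20x
f''(x) = 48x^2 + 20
f''(x) = 48x^2 + 20 >= 20 > 0 for all x
Therefore, f is convex on R.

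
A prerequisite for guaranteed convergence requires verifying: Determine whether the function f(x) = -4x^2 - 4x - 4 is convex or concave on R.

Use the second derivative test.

f(x) = -4x^2 - 4x - 4
f'(x) = -8x - 4
f''(x) = -8
Since f''(x) = -8 < 0 for all x, f is concave on R.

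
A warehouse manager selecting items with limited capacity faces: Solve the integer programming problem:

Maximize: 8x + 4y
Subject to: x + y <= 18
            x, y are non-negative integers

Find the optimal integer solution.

Objective: 8x + 4y, constraint: x + y <= 18
Coefficient of x is 8 >= coefficient of y is 4, so allocate the entire budget to x.
Optimal: x = 18, y = 0, value = 144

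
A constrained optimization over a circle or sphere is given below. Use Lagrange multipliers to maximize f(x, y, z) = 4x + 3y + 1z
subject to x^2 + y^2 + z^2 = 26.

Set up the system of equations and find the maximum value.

Lagrange conditions: 4 = 2*lambda*x, 3 = 2*lambda*y, 1 = 2*lambda*z
So x:4 = y:3 = z:1, i.e. x = 4t, y = 3t, z = 1t
Constraint: t^2*(4^2 + 3^2 + 1^2) = 26
  t^2 * 26 = 26  =>  t = sqrt(1)
Maximum = 4*4t + 3*3t + 1*1t = 26*sqrt(1) = 26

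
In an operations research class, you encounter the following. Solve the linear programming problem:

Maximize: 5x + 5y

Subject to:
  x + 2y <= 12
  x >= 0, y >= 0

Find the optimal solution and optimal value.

The feasible region has vertices at [(0, 0), (12, 0), (0, 6)].
Checking objective 5x + 5y at each vertex:
  (0, 0): 5*0 + 5*0 = 0
  (12, 0): 5*12 + 5*0 = 60
  (0, 6): 5*0 + 5*6 = 30
Maximum is 60 at (12, 0).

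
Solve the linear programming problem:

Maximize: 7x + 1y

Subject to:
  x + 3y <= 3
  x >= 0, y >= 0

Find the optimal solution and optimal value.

The feasible region has vertices at [(0, 0), (3, 0), (0, 1)].
Checking objective 7x + 1y at each vertex:
  (0, 0): 7*0 + 1*0 = 0
  (3, 0): 7*3 + 1*0 = 21
  (0, 1): 7*0 + 1*1 = 1
Maximum is 21 at (3, 0).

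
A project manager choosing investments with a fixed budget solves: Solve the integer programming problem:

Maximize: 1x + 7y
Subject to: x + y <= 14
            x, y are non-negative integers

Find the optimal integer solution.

Objective: 1x + 7y, constraint: x + y <= 14
Coefficient of y is 7 > coefficient of x is 1, so allocate the entire budget to y.
Optimal: x = 0, y = 14, value = 98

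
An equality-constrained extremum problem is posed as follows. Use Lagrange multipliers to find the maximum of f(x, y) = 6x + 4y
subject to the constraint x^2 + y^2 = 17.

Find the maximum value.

Set up Lagrange conditions: grad f = lambda * grad g
  6 = 2*lambda*x
  4 = 2*lambda*y
From these: x/y = 6/4, so x = 6t, y = 4t for some t.
Substitute into constraint: (6t)^2 + (4t)^2 = 17
  t^2 * 52 = 17
  t = sqrt(17/52)
Maximum = 6*x + 4*y = (6^2 + 4^2)*t = 52 * sqrt(17/52) = sqrt(884)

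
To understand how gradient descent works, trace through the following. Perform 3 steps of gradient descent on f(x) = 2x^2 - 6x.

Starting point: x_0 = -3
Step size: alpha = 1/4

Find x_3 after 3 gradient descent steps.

f(x) = 2x^2 - 6x, f'(x) = 4x + (-6)
Step 1: f'(-3) = -18, x_1 = -3 - 1/4 * -18 = 3/2
Step 2: f'(3/2) = 0, x_2 = 3/2 - 1/4 * 0 = 3/2
Step 3: f'(3/2) = 0, x_3 = 3/2 - 1/4 * 0 = 3/2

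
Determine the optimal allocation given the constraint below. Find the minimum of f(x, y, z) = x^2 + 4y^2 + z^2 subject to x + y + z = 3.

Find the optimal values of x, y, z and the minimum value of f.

Using Lagrange multipliers on f = x^2 + 4y^2 + z^2 with constraint x + y + z = 3:
Conditions: 2*1*x = lambda, 2*4*y = lambda, 2*1*z = lambda
So x = lambda/2, y = lambda/8, z = lambda/2
Substituting into constraint: lambda * (9/8) = 3
lambda = 8/3
x = 4/3, y = 1/3, z = 4/3
Minimum value = 4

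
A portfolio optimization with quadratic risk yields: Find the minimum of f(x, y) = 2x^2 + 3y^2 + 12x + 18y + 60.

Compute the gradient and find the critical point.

f(x,y) = 2x^2 + 3y^2 + 12x + 18y + 60
df/dx = 4x + (12) = 0  =>  x = -3
df/dy = 6y + (18) = 0  =>  y = -3
f(-3, -3) = 2*(-3)^2 + 3*(-3)^2 + 12*(-3) + 18*(-3) + 60 = 15
Hessian is diagonal with entries 4, 6 > 0, so this is a minimum.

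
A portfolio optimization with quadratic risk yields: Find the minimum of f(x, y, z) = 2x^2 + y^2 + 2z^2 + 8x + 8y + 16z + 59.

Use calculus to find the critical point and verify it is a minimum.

f(x,y,z) = 2x^2 + y^2 + 2z^2 + 8x + 8y + 16z + 59
df/dx = 4x + (8) = 0 => x = -2
df/dy = 2y + (8) = 0 => y = -4
df/dz = 4z + (16) = 0 => z = -4
f(-2,-4,-4) = 2*(-2)^2 + 1*(-4)^2 + 2*(-4)^2 + 8*(-2) + 8*(-4) + 16*(-4) + 59 = 3
Hessian is diagonal with entries 4, 2, 4 > 0, confirmed minimum.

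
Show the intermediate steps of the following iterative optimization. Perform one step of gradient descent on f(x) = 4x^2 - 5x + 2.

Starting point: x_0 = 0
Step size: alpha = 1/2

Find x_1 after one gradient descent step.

f(x) = 4x^2 - 5x + 2
f'(x) = 8x - 5
f'(0) = 8*0 + (-5) = -5
x_1 = x_0 - alpha * f'(x_0) = 0 - 1/2 * -5 = 5/2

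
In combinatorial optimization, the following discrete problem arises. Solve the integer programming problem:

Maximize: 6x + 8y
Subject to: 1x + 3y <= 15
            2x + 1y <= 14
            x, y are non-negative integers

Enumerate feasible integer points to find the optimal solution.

Constraint 1: 1x + 3y <= 15
Constraint 2: 2x + 1y <= 14
Feasible x range (need y >= 0): 0 <= x <= min(15/1, 14/2) => x in {0, ..., 7}.
Enumerate feasible integer points row by row (the coefficient of y is 8 > 0, so for each x the largest feasible y gives the best value):
  x = 0: y <= min((15 - 1*0)/3, (14 - 2*0)/1) => y in {0, ..., 5}; best 6*0 + 8*5 = 40
  x = 1: y <= min((15 - 1*1)/3, (14 - 2*1)/1) => y in {0, ..., 4}; best 6*1 + 8*4 = 38
  x = 2: y <= min((15 - 1*2)/3, (14 - 2*2)/1) => y in {0, ..., 4}; best 6*2 + 8*4 = 44
  x = 3: y <= min((15 - 1*3)/3, (14 - 2*3)/1) => y in {0, ..., 4}; best 6*3 + 8*4 = 50
  x = 4: y <= min((15 - 1*4)/3, (14 - 2*4)/1) => y in {0, ..., 3}; best 6*4 + 8*3 = 48
  x = 5: y <= min((15 - 1*5)/3, (14 - 2*5)/1) => y in {0, ..., 3}; best 6*5 + 8*3 = 54
  x = 6: y <= min((15 - 1*6)/3, (14 - 2*6)/1) => y in {0, ..., 2}; best 6*6 + 8*2 = 52
  x = 7: y <= min((15 - 1*7)/3, (14 - 2*7)/1) => y in {0}; best 6*7 + 8*0 = 42
The maximum 6x + 8y = 54 is achieved at x = 5, y = 3.
Check: 1*5 + 3*3 = 14 <= 15 and 2*5 + 1*3 = 13 <= 14.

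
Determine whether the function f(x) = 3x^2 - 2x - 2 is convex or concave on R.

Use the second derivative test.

f(x) = 3x^2 - 2x - 2
f'(x) = 6x - 2
f''(x) = 6
Since f''(x) = 6 > 0 for all x, f is convex on R.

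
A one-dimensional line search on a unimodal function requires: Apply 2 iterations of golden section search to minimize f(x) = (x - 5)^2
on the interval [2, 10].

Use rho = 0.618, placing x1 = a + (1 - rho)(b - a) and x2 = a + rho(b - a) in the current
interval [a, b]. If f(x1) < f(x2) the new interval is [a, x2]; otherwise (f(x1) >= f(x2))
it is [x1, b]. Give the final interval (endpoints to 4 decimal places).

Golden section search for min of f(x) = (x - 5)^2 on [2, 10].
Each step: x1 = a + (1 - rho)(b - a), x2 = a + rho(b - a); if f(x1) < f(x2) keep [a, x2], otherwise keep [x1, b].
Step 1: [2.0000, 10.0000], x1=5.0560 (f=0.0031), x2=6.9440 (f=3.7791); f(x1) < f(x2) => keep [2.0000, 6.9440]
Step 2: [2.0000, 6.9440], x1=3.8886 (f=1.2352), x2=5.0554 (f=0.0031); f(x1) > f(x2) => keep [3.8886, 6.9440]
Final interval: [3.8886, 6.9440]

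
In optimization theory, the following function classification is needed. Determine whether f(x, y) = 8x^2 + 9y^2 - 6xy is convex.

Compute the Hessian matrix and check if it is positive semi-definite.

f(x,y) = 8x^2 + 9y^2 - 6xy
Hessian H = [[16, -6], [-6, 18]]
trace(H) = 34, det(H) = 252
Eigenvalues: (34 +/- sqrt(148)) / 2 = 23.08, 10.92
Since both eigenvalues > 0, f is convex.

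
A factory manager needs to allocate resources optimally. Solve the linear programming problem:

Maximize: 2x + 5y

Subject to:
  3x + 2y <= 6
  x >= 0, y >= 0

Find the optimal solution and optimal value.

The feasible region has vertices at [(0, 0), (2, 0), (0, 3)].
Checking objective 2x + 5y at each vertex:
  (0, 0): 2*0 + 5*0 = 0
  (2, 0): 2*2 + 5*0 = 4
  (0, 3): 2*0 + 5*3 = 15
Maximum is 15 at (0, 3).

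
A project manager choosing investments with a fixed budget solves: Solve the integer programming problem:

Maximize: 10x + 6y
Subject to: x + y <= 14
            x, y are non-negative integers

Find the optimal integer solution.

Objective: 10x + 6y, constraint: x + y <= 14
Coefficient of x is 10 >= coefficient of y is 6, so allocate the entire budget to x.
Optimal: x = 14, y = 0, value = 140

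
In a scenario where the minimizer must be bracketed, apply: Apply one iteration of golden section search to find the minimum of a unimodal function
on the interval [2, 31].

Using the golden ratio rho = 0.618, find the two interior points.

Golden section search on [2, 31].
Golden ratio rho = 0.618 (approx).
Interior points:
  x_1 = 2 + (1-0.618)*29 = 13.0780
  x_2 = 2 + 0.618*29 = 19.9220
Compare f(x_1) and f(x_2) to determine which subinterval to keep.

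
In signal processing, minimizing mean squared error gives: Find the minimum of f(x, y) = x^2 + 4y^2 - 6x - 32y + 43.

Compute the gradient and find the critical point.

f(x,y) = x^2 + 4y^2 - 6x - 32y + 43
df/dx = 2x + (-6) = 0  =>  x = 3
df/dy = 8y + (-32) = 0  =>  y = 4
f(3, 4) = 1*(3)^2 + 4*(4)^2 + -6*(3) + -32*(4) + 43 = -30
Hessian is diagonal with entries 2, 8 > 0, so this is a minimum.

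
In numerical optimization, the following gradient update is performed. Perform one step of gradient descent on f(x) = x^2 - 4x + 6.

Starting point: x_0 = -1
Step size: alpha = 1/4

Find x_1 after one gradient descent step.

f(x) = x^2 - 4x + 6
f'(x) = 2x - 4
f'(-1) = 2*-1 + (-4) = -6
x_1 = x_0 - alpha * f'(x_0) = -1 - 1/4 * -6 = 1/2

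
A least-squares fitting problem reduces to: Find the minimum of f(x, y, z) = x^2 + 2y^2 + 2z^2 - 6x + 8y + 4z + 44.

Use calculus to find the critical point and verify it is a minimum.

f(x,y,z) = x^2 + 2y^2 + 2z^2 - 6x + 8y + 4z + 44
df/dx = 2x + (-6) = 0 => x = 3
df/dy = 4y + (8) = 0 => y = -2
df/dz = 4z + (4) = 0 => z = -1
f(3,-2,-1) = 1*(3)^2 + 2*(-2)^2 + 2*(-1)^2 + -6*(3) + 8*(-2) + 4*(-1) + 44 = 25
Hessian is diagonal with entries 2, 4, 4 > 0, confirmed minimum.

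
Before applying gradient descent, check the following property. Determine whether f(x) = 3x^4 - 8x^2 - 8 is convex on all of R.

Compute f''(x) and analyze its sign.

f(x) = 3x^4 - 8x^2 - 8
f'(x) = 12x^3 + -16x
f''(x) = 36x^2 + -16
f''(0) = -16 < 0, so not convex near x = 0
Therefore, f is not globally convex on R.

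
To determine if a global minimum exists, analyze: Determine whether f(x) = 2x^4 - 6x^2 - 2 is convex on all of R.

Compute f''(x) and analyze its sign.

f(x) = 2x^4 - 6x^2 - 2
f'(x) = 8x^3 + -12x
f''(x) = 24x^2 + -12
f''(0) = -12 < 0, so not convex near x = 0
Therefore, f is not globally convex on R.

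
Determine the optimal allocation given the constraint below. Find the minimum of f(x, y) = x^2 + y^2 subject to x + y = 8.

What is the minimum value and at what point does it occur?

Substitute y = 8 - x into f(x,y) = x^2 + y^2:
g(x) = x^2 + (8 - x)^2 = 2x^2 - 16x + 64
g'(x) = 4x - 16 = 0  =>  x = 4
y = 8 - 4 = 4
Minimum value = 4^2 + 4^2 = 32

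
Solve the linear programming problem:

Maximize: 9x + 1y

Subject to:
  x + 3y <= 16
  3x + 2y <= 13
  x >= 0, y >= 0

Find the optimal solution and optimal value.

Feasible vertices: (0, 0), (0, 16/3), (1, 5), (13/3, 0)
Objective 9x + 1y at each:
  (0, 0): 0
  (0, 16/3): 16/3
  (1, 5): 14
  (13/3, 0): 39
Maximum is 39 at (13/3, 0).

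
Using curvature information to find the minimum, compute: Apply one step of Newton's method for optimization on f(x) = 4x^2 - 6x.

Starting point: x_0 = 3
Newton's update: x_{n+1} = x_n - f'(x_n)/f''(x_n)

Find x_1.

f(x) = 4x^2 - 6x
f'(x) = 8x + (-6), f''(x) = 8
Newton step: x_1 = x_0 - f'(x_0)/f''(x_0)
f'(3) = 18
x_1 = 3 - 18/8 = 3/4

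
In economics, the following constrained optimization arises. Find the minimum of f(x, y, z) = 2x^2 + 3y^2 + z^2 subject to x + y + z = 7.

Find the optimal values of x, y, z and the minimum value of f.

Using Lagrange multipliers on f = 2x^2 + 3y^2 + z^2 with constraint x + y + z = 7:
Conditions: 2*2*x = lambda, 2*3*y = lambda, 2*1*z = lambda
So x = lambda/4, y = lambda/6, z = lambda/2
Substituting into constraint: lambda * (11/12) = 7
lambda = 84/11
x = 21/11, y = 14/11, z = 42/11
Minimum value = 294/11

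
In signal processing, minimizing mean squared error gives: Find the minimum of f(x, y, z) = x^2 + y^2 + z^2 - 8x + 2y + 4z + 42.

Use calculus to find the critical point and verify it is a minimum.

f(x,y,z) = x^2 + y^2 + z^2 - 8x + 2y + 4z + 42
df/dx = 2x + (-8) = 0 => x = 4
df/dy = 2y + (2) = 0 => y = -1
df/dz = 2z + (4) = 0 => z = -2
f(4,-1,-2) = 1*(4)^2 + 1*(-1)^2 + 1*(-2)^2 + -8*(4) + 2*(-1) + 4*(-2) + 42 = 21
Hessian is diagonal with entries 2, 2, 2 > 0, confirmed minimum.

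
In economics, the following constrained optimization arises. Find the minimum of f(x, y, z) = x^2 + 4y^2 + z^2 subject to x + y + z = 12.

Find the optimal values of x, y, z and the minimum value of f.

Using Lagrange multipliers on f = x^2 + 4y^2 + z^2 with constraint x + y + z = 12:
Conditions: 2*1*x = lambda, 2*4*y = lambda, 2*1*z = lambda
So x = lambda/2, y = lambda/8, z = lambda/2
Substituting into constraint: lambda * (9/8) = 12
lambda = 32/3
x = 16/3, y = 4/3, z = 16/3
Minimum value = 64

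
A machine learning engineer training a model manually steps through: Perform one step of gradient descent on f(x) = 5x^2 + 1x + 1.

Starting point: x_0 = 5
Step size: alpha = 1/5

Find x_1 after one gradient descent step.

f(x) = 5x^2 + 1x + 1
f'(x) = 10x + 1
f'(5) = 10*5 + (1) = 51
x_1 = x_0 - alpha * f'(x_0) = 5 - 1/5 * 51 = -26/5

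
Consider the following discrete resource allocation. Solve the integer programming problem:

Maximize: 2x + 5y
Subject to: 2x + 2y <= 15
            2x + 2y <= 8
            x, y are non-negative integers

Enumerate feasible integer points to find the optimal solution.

Constraint 1: 2x + 2y <= 15
Constraint 2: 2x + 2y <= 8
Feasible x range (need y >= 0): 0 <= x <= min(15/2, 8/2) => x in {0, ..., 4}.
Enumerate feasible integer points row by row (the coefficient of y is 5 > 0, so for each x the largest feasible y gives the best value):
  x = 0: y <= min((15 - 2*0)/2, (8 - 2*0)/2) => y in {0, ..., 4}; best 2*0 + 5*4 = 20
  x = 1: y <= min((15 - 2*1)/2, (8 - 2*1)/2) => y in {0, ..., 3}; best 2*1 + 5*3 = 17
  x = 2: y <= min((15 - 2*2)/2, (8 - 2*2)/2) => y in {0, ..., 2}; best 2*2 + 5*2 = 14
  x = 3: y <= min((15 - 2*3)/2, (8 - 2*3)/2) => y in {0, ..., 1}; best 2*3 + 5*1 = 11
  x = 4: y <= min((15 - 2*4)/2, (8 - 2*4)/2) => y in {0}; best 2*4 + 5*0 = 8
The maximum 2x + 5y = 20 is achieved at x = 0, y = 4.
Check: 2*0 + 2*4 = 8 <= 15 and 2*0 + 2*4 = 8 <= 8.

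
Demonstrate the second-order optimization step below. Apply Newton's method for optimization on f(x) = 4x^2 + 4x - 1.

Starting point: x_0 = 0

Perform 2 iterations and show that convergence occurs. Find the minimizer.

f(x) = 4x^2 + 4x - 1, f'(x) = 8x + (4), f''(x) = 8
Step 1: f'(0) = 4, x_1 = 0 - 4/8 = -1/2
Step 2: f'(-1/2) = 0, x_2 = -1/2 (converged)
Newton's method converges in 1 step for quadratics.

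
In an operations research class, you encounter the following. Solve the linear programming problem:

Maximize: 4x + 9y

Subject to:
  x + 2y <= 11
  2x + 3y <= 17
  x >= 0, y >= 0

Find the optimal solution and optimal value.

Feasible vertices: (0, 0), (0, 11/2), (1, 5), (17/2, 0)
Objective 4x + 9y at each:
  (0, 0): 0
  (0, 11/2): 99/2
  (1, 5): 49
  (17/2, 0): 34
Maximum is 99/2 at (0, 11/2).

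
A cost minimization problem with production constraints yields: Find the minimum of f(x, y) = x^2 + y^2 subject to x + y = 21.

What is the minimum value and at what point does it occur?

Substitute y = 21 - x into f(x,y) = x^2 + y^2:
g(x) = x^2 + (21 - x)^2 = 2x^2 - 42x + 441
g'(x) = 4x - 42 = 0  =>  x = 21/2
y = 21 - 21/2 = 21/2
Minimum value = (21/2)^2 + (21/2)^2 = 441/2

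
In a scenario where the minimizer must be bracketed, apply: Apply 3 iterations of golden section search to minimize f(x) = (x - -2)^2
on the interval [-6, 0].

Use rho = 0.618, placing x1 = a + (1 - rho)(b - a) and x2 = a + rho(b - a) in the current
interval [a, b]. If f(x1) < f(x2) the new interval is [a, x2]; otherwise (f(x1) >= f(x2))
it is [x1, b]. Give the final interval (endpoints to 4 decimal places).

Golden section search for min of f(x) = (x - -2)^2 on [-6, 0].
Each step: x1 = a + (1 - rho)(b - a), x2 = a + rho(b - a); if f(x1) < f(x2) keep [a, x2], otherwise keep [x1, b].
Step 1: [-6.0000, 0.0000], x1=-3.7080 (f=2.9173), x2=-2.2920 (f=0.0853); f(x1) > f(x2) => keep [-3.7080, 0.0000]
Step 2: [-3.7080, 0.0000], x1=-2.2915 (f=0.0850), x2=-1.4165 (f=0.3405); f(x1) < f(x2) => keep [-3.7080, -1.4165]
Step 3: [-3.7080, -1.4165], x1=-2.8326 (f=0.6933), x2=-2.2918 (f=0.0852); f(x1) > f(x2) => keep [-2.8326, -1.4165]
Final interval: [-2.8326, -1.4165]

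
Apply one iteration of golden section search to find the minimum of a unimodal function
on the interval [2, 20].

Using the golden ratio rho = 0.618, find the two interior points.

Golden section search on [2, 20].
Golden ratio rho = 0.618 (approx).
Interior points:
  x_1 = 2 + (1-0.618)*18 = 8.8760
  x_2 = 2 + 0.618*18 = 13.1240
Compare f(x_1) and f(x_2) to determine which subinterval to keep.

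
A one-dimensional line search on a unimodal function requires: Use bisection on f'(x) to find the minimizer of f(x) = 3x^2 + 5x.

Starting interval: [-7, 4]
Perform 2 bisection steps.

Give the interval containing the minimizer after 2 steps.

Finding critical point of f(x) = 3x^2 + 5x using bisection on f'(x) = 6x + 5.
f'(x) = 0 when x = -5/6.
Starting interval: [-7, 4]
Step 1: mid = -3/2, f'(mid) = -4, new interval = [-3/2, 4]
Step 2: mid = 5/4, f'(mid) = 25/2, new interval = [-3/2, 5/4]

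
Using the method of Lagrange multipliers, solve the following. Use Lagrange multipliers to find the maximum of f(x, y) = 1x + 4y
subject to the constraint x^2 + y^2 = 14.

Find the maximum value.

Set up Lagrange conditions: grad f = lambda * grad g
  1 = 2*lambda*x
  4 = 2*lambda*y
From these: x/y = 1/4, so x = 1t, y = 4t for some t.
Substitute into constraint: (1t)^2 + (4t)^2 = 14
  t^2 * 17 = 14
  t = sqrt(14/17)
Maximum = 1*x + 4*y = (1^2 + 4^2)*t = 17 * sqrt(14/17) = sqrt(238)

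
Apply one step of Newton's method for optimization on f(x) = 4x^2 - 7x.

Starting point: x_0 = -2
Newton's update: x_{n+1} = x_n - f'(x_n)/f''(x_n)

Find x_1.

f(x) = 4x^2 - 7x
f'(x) = 8x + (-7), f''(x) = 8
Newton step: x_1 = x_0 - f'(x_0)/f''(x_0)
f'(-2) = -23
x_1 = -2 - -23/8 = 7/8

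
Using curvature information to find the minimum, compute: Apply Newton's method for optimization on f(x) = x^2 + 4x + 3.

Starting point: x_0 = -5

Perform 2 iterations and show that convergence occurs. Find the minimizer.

f(x) = x^2 + 4x + 3, f'(x) = 2x + (4), f''(x) = 2
Step 1: f'(-5) = -6, x_1 = -5 - -6/2 = -2
Step 2: f'(-2) = 0, x_2 = -2 (converged)
Newton's method converges in 1 step for quadratics.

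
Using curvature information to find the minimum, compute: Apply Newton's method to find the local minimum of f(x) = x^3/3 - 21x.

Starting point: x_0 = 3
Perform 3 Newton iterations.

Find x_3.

f(x) = x^3/3 - 21x
f'(x) = x^2 - 21, f''(x) = 2x
Newton update: x_{n+1} = x_n - (x_n^2 - 21)/(2*x_n)
Step 1: x_0 = 3, f'=-12, f''=6, x_1 = 5
Step 2: x_1 = 5, f'=4, f''=10, x_2 = 23/5
Step 3: x_2 = 23/5, f'=4/25, f''=46/5, x_3 = 527/115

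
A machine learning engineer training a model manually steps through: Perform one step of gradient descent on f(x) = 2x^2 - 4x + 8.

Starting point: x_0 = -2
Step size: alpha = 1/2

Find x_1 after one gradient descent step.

f(x) = 2x^2 - 4x + 8
f'(x) = 4x - 4
f'(-2) = 4*-2 + (-4) = -12
x_1 = x_0 - alpha * f'(x_0) = -2 - 1/2 * -12 = 4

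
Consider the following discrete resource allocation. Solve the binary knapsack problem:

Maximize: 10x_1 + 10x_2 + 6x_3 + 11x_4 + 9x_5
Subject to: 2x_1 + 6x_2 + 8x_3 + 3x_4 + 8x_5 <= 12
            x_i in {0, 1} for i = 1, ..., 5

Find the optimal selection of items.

Items: item 1 (v=10, w=2), item 2 (v=10, w=6), item 3 (v=6, w=8), item 4 (v=11, w=3), item 5 (v=9, w=8)
Capacity: 12
Checking all 32 subsets (w = total weight, v = total value):
  {}: w = 0, v = 0
  {1}: w = 2, v = 10
  {2}: w = 6, v = 10
  {3}: w = 8, v = 6
  {4}: w = 3, v = 11
  {5}: w = 8, v = 9
  {1, 2}: w = 8, v = 20
  {1, 3}: w = 10, v = 16
  {1, 4}: w = 5, v = 21
  {1, 5}: w = 10, v = 19
  {2, 3}: w = 14 > 12, infeasible
  {2, 4}: w = 9, v = 21
  {2, 5}: w = 14 > 12, infeasible
  {3, 4}: w = 11, v = 17
  {3, 5}: w = 16 > 12, infeasible
  {4, 5}: w = 11, v = 20
  {1, 2, 3}: w = 16 > 12, infeasible
  {1, 2, 4}: w = 11, v = 31
  {1, 2, 5}: w = 16 > 12, infeasible
  {1, 3, 4}: w = 13 > 12, infeasible
  {1, 3, 5}: w = 18 > 12, infeasible
  {1, 4, 5}: w = 13 > 12, infeasible
  {2, 3, 4}: w = 17 > 12, infeasible
  {2, 3, 5}: w = 22 > 12, infeasible
  {2, 4, 5}: w = 17 > 12, infeasible
  {3, 4, 5}: w = 19 > 12, infeasible
  {1, 2, 3, 4}: w = 19 > 12, infeasible
  {1, 2, 3, 5}: w = 24 > 12, infeasible
  {1, 2, 4, 5}: w = 19 > 12, infeasible
  {1, 3, 4, 5}: w = 21 > 12, infeasible
  {2, 3, 4, 5}: w = 25 > 12, infeasible
  {1, 2, 3, 4, 5}: w = 27 > 12, infeasible
Best feasible subset: items [1, 2, 4]
Total weight: 11 <= 12, total value: 31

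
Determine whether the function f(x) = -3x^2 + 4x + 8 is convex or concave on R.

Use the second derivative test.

f(x) = -3x^2 + 4x + 8
f'(x) = -6x + 4
f''(x) = -6
Since f''(x) = -6 < 0 for all x, f is concave on R.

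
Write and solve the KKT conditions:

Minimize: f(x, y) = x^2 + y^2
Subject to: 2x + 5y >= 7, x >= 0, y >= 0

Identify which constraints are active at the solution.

KKT conditions for min x^2 + y^2 s.t. 2x + 5y >= 7, x >= 0, y >= 0:
Stationarity: 2x = mu*2 + mu_x, 2y = mu*5 + mu_y, with mu, mu_x, mu_y >= 0
Complementary slackness: mu*(2x + 5y - 7) = 0, mu_x*x = 0, mu_y*y = 0
(0, 0) is infeasible (2*0 + 5*0 < 7), so if mu = 0 stationarity would force x = mu_x/2 >= 0, y = mu_y/2 >= 0 with mu_x*x = mu_y*y = 0, i.e. x = y = 0: contradiction. Hence mu > 0 and 2x + 5y = 7 is active.
Try x > 0, y > 0 (so mu_x = mu_y = 0): x = 2*mu/2, y = 5*mu/2
Substitute: 2*(2*mu/2) + 5*(5*mu/2) = 7
  mu*29/2 = 7 => mu = 14/29
x* = 14/29 > 0, y* = 35/29 > 0, consistent with mu_x = mu_y = 0.
f is convex and the constraints are linear, so this KKT point is the global minimum.
f* = 49/29
Active constraints: 2x + 5y >= 7 (holds with equality, mu = 14/29 > 0); x >= 0 and y >= 0 are inactive (mu_x = mu_y = 0).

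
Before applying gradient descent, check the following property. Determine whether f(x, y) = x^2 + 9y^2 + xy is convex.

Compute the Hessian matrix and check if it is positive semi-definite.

f(x,y) = x^2 + 9y^2 + xy
Hessian H = [[2, 1], [1, 18]]
trace(H) = 20, det(H) = 35
Eigenvalues: (20 +/- sqrt(260)) / 2 = 18.06, 1.938
Since both eigenvalues > 0, f is convex.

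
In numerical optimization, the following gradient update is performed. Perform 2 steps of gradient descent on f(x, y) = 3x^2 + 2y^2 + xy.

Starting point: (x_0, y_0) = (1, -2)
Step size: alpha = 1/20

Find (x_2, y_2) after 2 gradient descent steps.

f(x,y) = 3x^2 + 2y^2 + xy
grad_x = 6x + 1y, grad_y = 4y + 1x
Step 1: grad = (4, -7), (4/5, -33/20)
Step 2: grad = (63/20, -29/5), (257/400, -34/25)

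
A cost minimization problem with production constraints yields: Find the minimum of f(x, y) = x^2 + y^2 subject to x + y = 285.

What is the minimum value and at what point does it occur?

Substitute y = 285 - x into f(x,y) = x^2 + y^2:
g(x) = x^2 + (285 - x)^2 = 2x^2 - 570x + 81225
g'(x) = 4x - 570 = 0  =>  x = 285/2
y = 285 - 285/2 = 285/2
Minimum value = (285/2)^2 + (285/2)^2 = 81225/2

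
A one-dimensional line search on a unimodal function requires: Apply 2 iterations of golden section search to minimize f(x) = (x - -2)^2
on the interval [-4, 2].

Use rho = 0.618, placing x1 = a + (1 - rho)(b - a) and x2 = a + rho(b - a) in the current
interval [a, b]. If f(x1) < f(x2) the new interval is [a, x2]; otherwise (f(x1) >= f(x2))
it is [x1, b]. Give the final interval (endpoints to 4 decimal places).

Golden section search for min of f(x) = (x - -2)^2 on [-4, 2].
Each step: x1 = a + (1 - rho)(b - a), x2 = a + rho(b - a); if f(x1) < f(x2) keep [a, x2], otherwise keep [x1, b].
Step 1: [-4.0000, 2.0000], x1=-1.7080 (f=0.0853), x2=-0.2920 (f=2.9173); f(x1) < f(x2) => keep [-4.0000, -0.2920]
Step 2: [-4.0000, -0.2920], x1=-2.5835 (f=0.3405), x2=-1.7085 (f=0.0850); f(x1) > f(x2) => keep [-2.5835, -0.2920]
Final interval: [-2.5835, -0.2920]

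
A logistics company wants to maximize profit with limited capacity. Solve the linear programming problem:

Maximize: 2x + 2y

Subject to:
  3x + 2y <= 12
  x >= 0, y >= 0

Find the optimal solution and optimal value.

The feasible region has vertices at [(0, 0), (4, 0), (0, 6)].
Checking objective 2x + 2y at each vertex:
  (0, 0): 2*0 + 2*0 = 0
  (4, 0): 2*4 + 2*0 = 8
  (0, 6): 2*0 + 2*6 = 12
Maximum is 12 at (0, 6).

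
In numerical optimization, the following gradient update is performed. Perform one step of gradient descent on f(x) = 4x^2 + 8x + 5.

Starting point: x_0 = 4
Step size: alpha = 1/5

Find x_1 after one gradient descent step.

f(x) = 4x^2 + 8x + 5
f'(x) = 8x + 8
f'(4) = 8*4 + (8) = 40
x_1 = x_0 - alpha * f'(x_0) = 4 - 1/5 * 40 = -4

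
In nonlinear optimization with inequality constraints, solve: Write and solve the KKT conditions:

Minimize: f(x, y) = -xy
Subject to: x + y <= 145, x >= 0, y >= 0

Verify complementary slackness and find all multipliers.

Problem: min -xy s.t. x + y <= 145 (multiplier lambda), x >= 0 (mu_x), y >= 0 (mu_y)
KKT stationarity: -y + lambda - mu_x = 0, -x + lambda - mu_y = 0, with lambda, mu_x, mu_y >= 0
Complementary slackness: lambda*(x + y - 145) = 0, mu_x*x = 0, mu_y*y = 0
If lambda = 0: y = -mu_x <= 0 and x = -mu_y <= 0 force x = y = 0 with f = 0; but x = y = 145/2 is feasible with f = -21025/4 < 0, so this is not the minimum. Hence lambda > 0 and x + y = 145.
Try x > 0, y > 0 (so mu_x = mu_y = 0): y = lambda, x = lambda => x = y = lambda
x + y = 145 => 2*lambda = 145 => lambda = 145/2
x* = y* = 145/2 > 0, consistent with mu_x = mu_y = 0.
(Any feasible point with x = 0 or y = 0 has f = 0 > -21025/4, so the minimum is not on those boundaries.)
min(-xy) = -21025/4 (i.e. max xy = 21025/4)
Multipliers: lambda = 145/2, mu_x = 0, mu_y = 0
Complementary slackness: lambda*(x + y - 145) = 145/2*(145/2 + 145/2 - 145) = 0, mu_x*x = 0*145/2 = 0, mu_y*y = 0*145/2 = 0. Satisfied.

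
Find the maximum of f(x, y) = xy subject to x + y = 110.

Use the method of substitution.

Substitute y = 110 - x into f(x,y) = xy:
g(x) = x(110 - x) = 110x - x^2
g'(x) = 110 - 2x = 0  =>  x = 55
y = 110 - 55 = 55
Maximum value = 55 * 55 = 3025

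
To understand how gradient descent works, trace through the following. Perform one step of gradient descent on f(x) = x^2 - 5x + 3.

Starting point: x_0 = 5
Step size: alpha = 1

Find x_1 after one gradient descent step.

f(x) = x^2 - 5x + 3
f'(x) = 2x - 5
f'(5) = 2*5 + (-5) = 5
x_1 = x_0 - alpha * f'(x_0) = 5 - 1 * 5 = 0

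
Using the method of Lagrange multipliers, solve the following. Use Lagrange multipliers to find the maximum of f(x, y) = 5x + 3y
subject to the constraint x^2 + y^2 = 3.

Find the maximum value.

Set up Lagrange conditions: grad f = lambda * grad g
  5 = 2*lambda*x
  3 = 2*lambda*y
From these: x/y = 5/3, so x = 5t, y = 3t for some t.
Substitute into constraint: (5t)^2 + (3t)^2 = 3
  t^2 * 34 = 3
  t = sqrt(3/34)
Maximum = 5*x + 3*y = (5^2 + 3^2)*t = 34 * sqrt(3/34) = sqrt(102)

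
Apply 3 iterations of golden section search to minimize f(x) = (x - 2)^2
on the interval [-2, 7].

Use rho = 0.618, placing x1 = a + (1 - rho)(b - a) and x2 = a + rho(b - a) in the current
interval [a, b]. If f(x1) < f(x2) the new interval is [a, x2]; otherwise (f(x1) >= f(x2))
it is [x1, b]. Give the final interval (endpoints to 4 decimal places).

Golden section search for min of f(x) = (x - 2)^2 on [-2, 7].
Each step: x1 = a + (1 - rho)(b - a), x2 = a + rho(b - a); if f(x1) < f(x2) keep [a, x2], otherwise keep [x1, b].
Step 1: [-2.0000, 7.0000], x1=1.4380 (f=0.3158), x2=3.5620 (f=2.4398); f(x1) < f(x2) => keep [-2.0000, 3.5620]
Step 2: [-2.0000, 3.5620], x1=0.1247 (f=3.5168), x2=1.4373 (f=0.3166); f(x1) > f(x2) => keep [0.1247, 3.5620]
Step 3: [0.1247, 3.5620], x1=1.4377 (f=0.3161), x2=2.2489 (f=0.0620); f(x1) > f(x2) => keep [1.4377, 3.5620]
Final interval: [1.4377, 3.5620]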